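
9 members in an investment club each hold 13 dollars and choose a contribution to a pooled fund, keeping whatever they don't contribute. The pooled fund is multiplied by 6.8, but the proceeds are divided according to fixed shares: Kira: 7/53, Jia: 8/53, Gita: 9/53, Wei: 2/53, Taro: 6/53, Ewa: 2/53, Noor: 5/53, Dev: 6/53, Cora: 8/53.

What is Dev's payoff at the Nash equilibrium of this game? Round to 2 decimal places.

43.02 dollars

For player j, contributing a unit is worthwhile iff 6.8 × (j's share) ≥ 1, i.e. iff j's share is at least 0.1471.
The shares above 0.1471 belong to Jia, Gita and Cora, contributing 13 each; the remaining 6 contribute 0. Total contributed: 39.
Dev keeps 13 and receives 6.8 × 39 × 6/53 = 30.02 from the pooled fund, for a payoff of 43.02.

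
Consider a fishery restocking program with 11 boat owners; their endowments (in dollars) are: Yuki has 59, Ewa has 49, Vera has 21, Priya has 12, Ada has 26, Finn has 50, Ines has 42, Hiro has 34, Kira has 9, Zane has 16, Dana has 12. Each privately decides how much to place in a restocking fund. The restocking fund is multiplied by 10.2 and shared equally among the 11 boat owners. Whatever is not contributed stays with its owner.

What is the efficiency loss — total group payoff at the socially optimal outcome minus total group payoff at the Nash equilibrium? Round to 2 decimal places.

3036.00 dollars

The private return per contributed unit is 10.2/11 = 0.9273 < 1 for every player regardless of endowment, so the Nash equilibrium is zero contribution and the group total is Σ E_j = 59 + 49 + 21 + 12 + 26 + 50 + 42 + 34 + 9 + 16 + 12 = 330.
Each contributed unit returns 10.200 to the group, so the social optimum is full contribution by everyone: group total = 10.200 × 330 = 3366.00.
Efficiency loss = (10.200 − 1) × 330 = 3036.00.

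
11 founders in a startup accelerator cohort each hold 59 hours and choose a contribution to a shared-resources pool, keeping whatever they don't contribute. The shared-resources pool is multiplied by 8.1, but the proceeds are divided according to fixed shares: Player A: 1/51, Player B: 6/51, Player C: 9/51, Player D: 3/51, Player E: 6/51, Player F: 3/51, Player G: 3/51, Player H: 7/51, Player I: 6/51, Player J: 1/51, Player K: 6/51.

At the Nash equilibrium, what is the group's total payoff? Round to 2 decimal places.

1486.80 hours

For player j, contributing a unit is worthwhile iff 8.1 × (j's share) ≥ 1, i.e. iff j's share is at least 0.1235.
Player C and Player H are above the threshold, contributing 59 each; the remaining 9 contribute 0. Total contributed: 118.
The shared-resources pool pays out 8.1 × 118 = 955.80 in total (split across the unequal shares, but the aggregate is all that matters for the group sum).
The 9 free-riders keep 59 each, adding 531. Group total = 531 + 955.80 = 1486.80.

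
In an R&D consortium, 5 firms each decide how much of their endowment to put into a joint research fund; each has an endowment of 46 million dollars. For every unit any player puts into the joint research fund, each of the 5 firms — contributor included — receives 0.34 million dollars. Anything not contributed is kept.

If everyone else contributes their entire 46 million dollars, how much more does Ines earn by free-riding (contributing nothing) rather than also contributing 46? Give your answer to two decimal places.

30.36 million dollars

Switching from a contribution of 46 to 0 lets Ines keep an extra 46 million dollars, but lowers the joint research fund by 46, which costs Ines their own share of that drop: 0.34 × 46 = 15.64.
Net gain = 46 − 15.64 = 30.36. The private return per contributed unit (0.34) is below 1, so free-riding is indeed the best response regardless of what the others do.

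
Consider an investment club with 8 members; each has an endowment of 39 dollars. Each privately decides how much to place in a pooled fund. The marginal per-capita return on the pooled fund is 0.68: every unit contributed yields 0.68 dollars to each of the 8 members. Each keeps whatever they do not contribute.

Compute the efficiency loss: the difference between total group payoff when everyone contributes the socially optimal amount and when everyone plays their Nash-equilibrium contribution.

The private return per contributed unit is 0.68 < 1, so contributing 0 is dominant for every player. At the Nash equilibrium everyone keeps their 39, and the group total is 8 × 39 = 312.
Each contributed unit returns 5.440 to the group as a whole (0.68 to each of 8 players), which exceeds 1, so the social optimum is full contribution: group total = 5.440 × 312 = 1697.28.
Efficiency loss = 1697.28 − 312 = 1385.28.

1385.28 dollars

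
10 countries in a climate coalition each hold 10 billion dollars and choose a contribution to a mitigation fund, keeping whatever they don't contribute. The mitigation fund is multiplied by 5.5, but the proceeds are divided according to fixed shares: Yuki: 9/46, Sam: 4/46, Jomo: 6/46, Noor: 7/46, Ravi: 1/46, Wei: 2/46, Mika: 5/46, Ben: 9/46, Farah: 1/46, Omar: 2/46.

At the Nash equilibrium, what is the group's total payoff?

190.00 billion dollars

A player with share s gets back 5.5·s per unit contributed, so full contribution is dominant for anyone with s > 1/5.5 = 0.1818 and zero contribution is dominant for anyone below.
The shares above 0.1818 belong to Yuki and Ben, contributing 10 each; the remaining 8 contribute 0. Total contributed: 20.
The mitigation fund pays out 5.5 × 20 = 110.00 in total (split across the unequal shares, but the aggregate is all that matters for the group sum).
The 8 free-riders keep 10 each, adding 80. Group total = 80 + 110.00 = 190.00.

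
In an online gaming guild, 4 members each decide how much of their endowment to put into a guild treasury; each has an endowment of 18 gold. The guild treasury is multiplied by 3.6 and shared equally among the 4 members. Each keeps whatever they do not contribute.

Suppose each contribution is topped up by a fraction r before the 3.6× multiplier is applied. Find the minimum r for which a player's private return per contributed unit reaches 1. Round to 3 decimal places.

0.111

With matching at rate r, one contributed unit becomes (1 + r) in the guild treasury and returns 3.6 × (1 + r) / 4 to the contributor.
Setting this equal to 1: 1 + r = 4/3.6 = 1.1111.
So the minimum matching rate is r = 1.1111 − 1 = 0.111.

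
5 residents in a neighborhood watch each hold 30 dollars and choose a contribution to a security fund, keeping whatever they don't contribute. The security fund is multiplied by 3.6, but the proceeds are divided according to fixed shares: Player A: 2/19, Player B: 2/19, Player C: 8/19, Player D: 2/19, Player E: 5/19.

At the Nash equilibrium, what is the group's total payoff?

228.00 dollars

Each unit j contributes comes back to j as 3.6 × (j's share), so j prefers to contribute only if that share exceeds 1/3.6 = 0.2778; otherwise keeping the unit dominates.
Only Player C (8/19) clears that bar, contributing 30; the remaining 4 contribute 0. Total contributed: 30.
The security fund pays out 3.6 × 30 = 108.00 in total (split across the unequal shares, but the aggregate is all that matters for the group sum).
The 4 free-riders keep 30 each, adding 120. Group total = 120 + 108.00 = 228.00.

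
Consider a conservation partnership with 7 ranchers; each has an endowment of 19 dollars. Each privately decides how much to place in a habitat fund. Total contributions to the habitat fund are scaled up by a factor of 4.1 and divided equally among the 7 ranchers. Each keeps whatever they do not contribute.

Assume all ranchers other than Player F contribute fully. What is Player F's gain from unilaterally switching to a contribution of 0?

7.87 dollars

Switching from a contribution of 19 to 0 lets Player F keep an extra 19 dollars, but lowers the habitat fund by 19, which costs Player F their own share of that drop: 4.1/7 × 19 = 11.13.
Net gain = 19 − 11.13 = 7.87. The private return per contributed unit (0.5857) is below 1, so free-riding is indeed the best response regardless of what the others do.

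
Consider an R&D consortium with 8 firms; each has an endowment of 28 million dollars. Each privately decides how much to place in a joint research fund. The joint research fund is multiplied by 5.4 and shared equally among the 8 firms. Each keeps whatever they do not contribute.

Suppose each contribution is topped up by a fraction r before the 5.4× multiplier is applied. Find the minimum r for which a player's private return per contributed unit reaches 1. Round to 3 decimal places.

With matching at rate r, one contributed unit becomes (1 + r) in the joint research fund and returns 5.4 × (1 + r) / 8 to the contributor.
Setting this equal to 1: 1 + r = 8/5.4 = 1.4815.
So the minimum matching rate is r = 1.4815 − 1 = 0.481.

0.481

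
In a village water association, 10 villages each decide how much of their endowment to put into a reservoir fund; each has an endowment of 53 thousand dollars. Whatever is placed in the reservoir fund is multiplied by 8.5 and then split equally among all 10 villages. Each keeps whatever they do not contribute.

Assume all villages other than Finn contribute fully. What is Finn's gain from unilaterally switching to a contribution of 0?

Switching from a contribution of 53 to 0 lets Finn keep an extra 53 thousand dollars, but lowers the reservoir fund by 53, which costs Finn their own share of that drop: 8.5/10 × 53 = 45.05.
Net gain = 53 − 45.05 = 7.95. The private return per contributed unit (0.8500) is below 1, so free-riding is indeed the best response regardless of what the others do.

7.95 thousand dollars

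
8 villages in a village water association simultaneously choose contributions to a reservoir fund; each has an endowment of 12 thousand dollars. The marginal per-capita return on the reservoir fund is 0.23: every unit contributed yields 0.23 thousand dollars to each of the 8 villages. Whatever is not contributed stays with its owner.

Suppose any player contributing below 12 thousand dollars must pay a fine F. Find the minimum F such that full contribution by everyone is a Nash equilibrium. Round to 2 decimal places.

9.24 thousand dollars

Given the others contribute fully, the best deviation is to contribute 0 (any partial contribution still incurs the fine and gives up units whose private return 0.23 is below 1).
Deviating from 12 to 0 saves 12 thousand dollars but forfeits the deviator's share of the drop in the reservoir fund: 0.23 × 12 = 2.76.
So the deviation gain is 12 − 2.76 = 9.24, and the fine must be at least 9.24 thousand dollars to wipe it out.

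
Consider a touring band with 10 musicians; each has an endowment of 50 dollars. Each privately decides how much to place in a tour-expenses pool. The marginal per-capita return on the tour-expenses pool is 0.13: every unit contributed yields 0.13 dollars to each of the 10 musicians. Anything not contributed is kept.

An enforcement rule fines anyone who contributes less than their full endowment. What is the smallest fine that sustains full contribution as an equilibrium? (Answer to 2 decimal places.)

Given the others contribute fully, the best deviation is to contribute 0 (any partial contribution still incurs the fine and gives up units whose private return 0.13 is below 1).
Deviating from 50 to 0 saves 50 dollars but forfeits the deviator's share of the drop in the tour-expenses pool: 0.13 × 50 = 6.50.
So the deviation gain is 50 − 6.50 = 43.50, and the fine must be at least 43.50 dollars to wipe it out.

43.50 dollars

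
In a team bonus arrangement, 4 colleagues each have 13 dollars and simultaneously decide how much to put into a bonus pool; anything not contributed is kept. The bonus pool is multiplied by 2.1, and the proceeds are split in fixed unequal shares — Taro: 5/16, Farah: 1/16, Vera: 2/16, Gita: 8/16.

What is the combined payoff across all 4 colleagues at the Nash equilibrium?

66.30 dollars

Each unit j contributes comes back to j as 2.1 × (j's share), so j prefers to contribute only if that share exceeds 1/2.1 = 0.4762; otherwise keeping the unit dominates.
The only share above 0.4762 is Gita's 8/16, contributing 13; the remaining 3 contribute 0. Total contributed: 13.
The bonus pool pays out 2.1 × 13 = 27.30 in total (split across the unequal shares, but the aggregate is all that matters for the group sum).
The 3 free-riders keep 13 each, adding 39. Group total = 39 + 27.30 = 66.30.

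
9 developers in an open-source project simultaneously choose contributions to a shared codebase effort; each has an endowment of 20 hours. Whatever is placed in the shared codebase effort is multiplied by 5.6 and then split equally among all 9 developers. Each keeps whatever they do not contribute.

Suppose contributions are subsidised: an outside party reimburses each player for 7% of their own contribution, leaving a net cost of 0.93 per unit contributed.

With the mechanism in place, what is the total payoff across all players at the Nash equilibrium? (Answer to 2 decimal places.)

180.00 hours

With the mechanism, a contributed unit returns (5.6/9) / 0.93 = 0.6691 per unit of net cost — still below 1 — so contributing 0 remains dominant for every player.
At the Nash equilibrium no one contributes; group total payoff = 9 × 20 = 180.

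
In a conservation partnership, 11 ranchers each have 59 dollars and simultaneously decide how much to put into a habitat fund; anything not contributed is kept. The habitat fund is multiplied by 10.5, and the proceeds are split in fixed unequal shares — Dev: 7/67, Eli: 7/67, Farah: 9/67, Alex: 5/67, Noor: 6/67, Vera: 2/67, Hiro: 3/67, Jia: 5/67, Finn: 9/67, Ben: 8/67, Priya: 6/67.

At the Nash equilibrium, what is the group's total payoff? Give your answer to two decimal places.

3451.50 dollars

Player j's private return per contributed unit is 10.5 × (j's share). Contributing is weakly dominant for j when that share is at least 1/10.5 = 0.0952, and contributing 0 is dominant otherwise.
The shares above 0.0952 belong to Dev, Eli, Farah, Finn and Ben, contributing 59 each; the remaining 6 contribute 0. Total contributed: 295.
The habitat fund pays out 10.5 × 295 = 3097.50 in total (split across the unequal shares, but the aggregate is all that matters for the group sum).
The 6 free-riders keep 59 each, adding 354. Group total = 354 + 3097.50 = 3451.50.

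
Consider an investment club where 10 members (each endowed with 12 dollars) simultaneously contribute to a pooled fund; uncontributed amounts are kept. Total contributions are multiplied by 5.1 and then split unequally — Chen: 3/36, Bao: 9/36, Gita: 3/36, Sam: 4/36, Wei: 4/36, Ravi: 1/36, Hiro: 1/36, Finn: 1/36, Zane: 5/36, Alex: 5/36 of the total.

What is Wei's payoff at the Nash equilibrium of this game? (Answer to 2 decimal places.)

Each unit j contributes comes back to j as 5.1 × (j's share), so j prefers to contribute only if that share exceeds 1/5.1 = 0.1961; otherwise keeping the unit dominates.
Bao alone (share 9/36) is above the threshold, contributing 12; the remaining 9 contribute 0. Total contributed: 12.
Wei keeps 12 and receives 5.1 × 12 × 4/36 = 6.80 from the pooled fund, for a payoff of 18.80.

18.80 dollars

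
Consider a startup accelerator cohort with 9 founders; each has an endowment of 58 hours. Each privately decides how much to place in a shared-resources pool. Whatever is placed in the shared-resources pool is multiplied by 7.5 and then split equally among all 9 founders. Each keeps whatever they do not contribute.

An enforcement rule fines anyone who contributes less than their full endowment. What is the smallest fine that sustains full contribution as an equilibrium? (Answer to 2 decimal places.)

9.67 hours

Given the others contribute fully, the best deviation is to contribute 0 (any partial contribution still incurs the fine and gives up units whose private return 0.8333 is below 1).
Deviating from 58 to 0 saves 58 hours but forfeits the deviator's share of the drop in the shared-resources pool: 7.5/9 × 58 = 48.33.
So the deviation gain is 58 − 48.33 = 9.67, and the fine must be at least 9.67 hours to wipe it out.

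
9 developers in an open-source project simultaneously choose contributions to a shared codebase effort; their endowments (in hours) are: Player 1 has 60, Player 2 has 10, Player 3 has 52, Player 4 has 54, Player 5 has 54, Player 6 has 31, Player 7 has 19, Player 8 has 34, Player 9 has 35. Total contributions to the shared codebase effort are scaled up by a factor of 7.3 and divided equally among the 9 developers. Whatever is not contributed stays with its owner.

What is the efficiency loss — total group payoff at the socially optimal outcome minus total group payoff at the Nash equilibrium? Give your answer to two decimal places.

2198.70 hours

The private return per contributed unit is 7.3/9 = 0.8111 < 1 for every player regardless of endowment, so the Nash equilibrium is zero contribution and the group total is Σ E_j = 60 + 10 + 52 + 54 + 54 + 31 + 19 + 34 + 35 = 349.
Each contributed unit returns 7.300 to the group, so the social optimum is full contribution by everyone: group total = 7.300 × 349 = 2547.70.
Efficiency loss = (7.300 − 1) × 349 = 2198.70.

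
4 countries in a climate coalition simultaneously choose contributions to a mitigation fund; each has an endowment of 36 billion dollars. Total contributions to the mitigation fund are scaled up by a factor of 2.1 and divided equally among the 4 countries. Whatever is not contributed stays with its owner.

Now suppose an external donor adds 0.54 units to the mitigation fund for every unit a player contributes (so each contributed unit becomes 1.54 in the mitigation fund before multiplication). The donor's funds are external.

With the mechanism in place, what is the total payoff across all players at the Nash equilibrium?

The effective private return is 2.1 × 1.54 / 4 = 0.8085, which is still under 1, so the mechanism doesn't change anyone's dominant strategy: zero contribution.
Everyone keeps their endowment and the group total is 4 × 36 = 144.

144.00 billion dollars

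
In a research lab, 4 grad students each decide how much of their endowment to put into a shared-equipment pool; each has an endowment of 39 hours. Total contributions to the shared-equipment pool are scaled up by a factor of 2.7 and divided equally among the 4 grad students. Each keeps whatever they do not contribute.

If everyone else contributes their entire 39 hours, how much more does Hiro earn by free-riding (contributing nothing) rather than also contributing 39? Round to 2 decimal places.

12.68 hours

Switching from a contribution of 39 to 0 lets Hiro keep an extra 39 hours, but lowers the shared-equipment pool by 39, which costs Hiro their own share of that drop: 2.7/4 × 39 = 26.32.
Net gain = 39 − 26.32 = 12.68. The private return per contributed unit (0.6750) is below 1, so free-riding is indeed the best response regardless of what the others do.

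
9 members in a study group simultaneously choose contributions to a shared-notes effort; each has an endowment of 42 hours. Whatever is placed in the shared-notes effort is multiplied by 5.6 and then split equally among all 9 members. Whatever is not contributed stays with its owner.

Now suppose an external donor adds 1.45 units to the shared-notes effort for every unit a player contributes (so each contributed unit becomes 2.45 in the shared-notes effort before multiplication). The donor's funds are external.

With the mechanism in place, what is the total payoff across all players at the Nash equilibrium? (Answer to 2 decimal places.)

With the mechanism, a contributed unit returns 5.6 × 2.45 / 9 = 1.5244 per unit of net cost to the contributor — now above 1 — so contributing fully is weakly dominant for every player.
At the Nash equilibrium everyone contributes 42. Group total payoff = 5.6 × 2.45 × 378 = 5186.16.

5186.16 hours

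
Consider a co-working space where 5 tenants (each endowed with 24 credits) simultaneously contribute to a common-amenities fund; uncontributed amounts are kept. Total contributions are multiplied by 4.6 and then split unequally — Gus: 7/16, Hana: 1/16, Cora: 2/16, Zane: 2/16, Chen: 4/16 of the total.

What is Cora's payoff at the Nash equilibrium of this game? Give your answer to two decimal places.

Player j's private return per contributed unit is 4.6 × (j's share). Contributing is weakly dominant for j when that share is at least 1/4.6 = 0.2174, and contributing 0 is dominant otherwise.
The shares above 0.2174 belong to Gus and Chen, contributing 24 each; the remaining 3 contribute 0. Total contributed: 48.
Cora keeps 24 and receives 4.6 × 48 × 2/16 = 27.60 from the common-amenities fund, for a payoff of 51.60.

51.60 credits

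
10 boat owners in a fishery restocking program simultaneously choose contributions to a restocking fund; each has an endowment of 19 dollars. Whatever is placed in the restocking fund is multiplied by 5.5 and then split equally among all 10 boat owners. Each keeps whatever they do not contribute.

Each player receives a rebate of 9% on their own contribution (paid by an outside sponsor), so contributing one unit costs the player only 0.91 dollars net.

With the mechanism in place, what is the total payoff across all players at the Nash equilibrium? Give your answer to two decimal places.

190.00 dollars

Even with the mechanism, each unit contributed returns only (5.5/10) / 0.91 = 0.6044 per unit of net cost, so contributing nothing is still dominant.
At the Nash equilibrium no one contributes; group total payoff = 10 × 19 = 190.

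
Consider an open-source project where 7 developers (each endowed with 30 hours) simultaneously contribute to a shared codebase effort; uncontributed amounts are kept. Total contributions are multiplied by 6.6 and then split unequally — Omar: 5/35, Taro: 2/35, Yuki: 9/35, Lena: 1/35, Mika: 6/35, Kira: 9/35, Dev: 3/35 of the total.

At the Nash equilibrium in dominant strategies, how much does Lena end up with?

Player j's private return per contributed unit is 6.6 × (j's share). Contributing is weakly dominant for j when that share is at least 1/6.6 = 0.1515, and contributing 0 is dominant otherwise.
Yuki, Mika and Kira clear that bar, contributing 30 each; the remaining 4 contribute 0. Total contributed: 90.
Lena keeps 30 and receives 6.6 × 90 × 1/35 = 16.97 from the shared codebase effort, for a payoff of 46.97.

46.97 hours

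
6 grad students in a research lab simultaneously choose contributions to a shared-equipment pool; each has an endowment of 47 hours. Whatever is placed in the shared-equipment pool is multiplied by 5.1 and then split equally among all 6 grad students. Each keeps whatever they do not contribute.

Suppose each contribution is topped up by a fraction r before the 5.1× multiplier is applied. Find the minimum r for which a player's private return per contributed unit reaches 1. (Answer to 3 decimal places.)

With matching at rate r, one contributed unit becomes (1 + r) in the shared-equipment pool and returns 5.1 × (1 + r) / 6 to the contributor.
Setting this equal to 1: 1 + r = 6/5.1 = 1.1765.
So the minimum matching rate is r = 1.1765 − 1 = 0.176.

0.176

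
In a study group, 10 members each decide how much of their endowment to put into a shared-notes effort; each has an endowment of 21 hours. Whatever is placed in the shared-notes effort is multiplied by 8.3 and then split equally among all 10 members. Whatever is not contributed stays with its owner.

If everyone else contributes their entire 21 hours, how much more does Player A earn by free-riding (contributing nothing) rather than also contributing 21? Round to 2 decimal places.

Switching from a contribution of 21 to 0 lets Player A keep an extra 21 hours, but lowers the shared-notes effort by 21, which costs Player A their own share of that drop: 8.3/10 × 21 = 17.43.
Net gain = 21 − 17.43 = 3.57. The private return per contributed unit (0.8300) is below 1, so free-riding is indeed the best response regardless of what the others do.

3.57 hours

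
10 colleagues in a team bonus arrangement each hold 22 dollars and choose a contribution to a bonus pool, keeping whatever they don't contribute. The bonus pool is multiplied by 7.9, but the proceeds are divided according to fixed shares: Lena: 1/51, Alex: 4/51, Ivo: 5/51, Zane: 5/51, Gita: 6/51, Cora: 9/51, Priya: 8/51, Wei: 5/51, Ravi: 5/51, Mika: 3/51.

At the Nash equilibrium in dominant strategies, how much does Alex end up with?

49.26 dollars

For player j, contributing a unit is worthwhile iff 7.9 × (j's share) ≥ 1, i.e. iff j's share is at least 0.1266.
The shares above 0.1266 belong to Cora and Priya, contributing 22 each; the remaining 8 contribute 0. Total contributed: 44.
Alex keeps 22 and receives 7.9 × 44 × 4/51 = 27.26 from the bonus pool, for a payoff of 49.26.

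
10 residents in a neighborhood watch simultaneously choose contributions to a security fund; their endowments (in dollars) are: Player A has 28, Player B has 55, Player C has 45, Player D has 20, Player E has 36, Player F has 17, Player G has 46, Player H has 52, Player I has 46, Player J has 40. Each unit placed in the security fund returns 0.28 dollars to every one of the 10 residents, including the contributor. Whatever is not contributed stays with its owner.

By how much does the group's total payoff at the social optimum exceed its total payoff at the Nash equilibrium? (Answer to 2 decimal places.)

693.00 dollars

The private return per contributed unit is 0.28 < 1 for everyone, so the Nash equilibrium is zero contribution and the group total is Σ E_j = 28 + 55 + 45 + 20 + 36 + 17 + 46 + 52 + 46 + 40 = 385.
Each contributed unit returns 2.800 to the group, so the social optimum is full contribution by everyone: group total = 2.800 × 385 = 1078.00.
Efficiency loss = (2.800 − 1) × 385 = 693.00.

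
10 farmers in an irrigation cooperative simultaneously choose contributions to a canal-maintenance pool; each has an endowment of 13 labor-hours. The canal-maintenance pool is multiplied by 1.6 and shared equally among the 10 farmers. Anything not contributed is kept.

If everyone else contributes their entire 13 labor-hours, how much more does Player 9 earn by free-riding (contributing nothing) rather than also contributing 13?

10.92 labor-hours

Switching from a contribution of 13 to 0 lets Player 9 keep an extra 13 labor-hours, but lowers the canal-maintenance pool by 13, which costs Player 9 their own share of that drop: 1.6/10 × 13 = 2.08.
Net gain = 13 − 2.08 = 10.92. The private return per contributed unit (0.1600) is below 1, so free-riding is indeed the best response regardless of what the others do.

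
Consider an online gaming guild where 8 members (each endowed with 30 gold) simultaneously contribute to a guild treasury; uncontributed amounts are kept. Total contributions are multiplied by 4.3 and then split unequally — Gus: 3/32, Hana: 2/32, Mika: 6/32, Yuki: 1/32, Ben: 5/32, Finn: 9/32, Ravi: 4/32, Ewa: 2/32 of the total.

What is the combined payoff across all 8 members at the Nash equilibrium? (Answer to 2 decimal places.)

339.00 gold

For player j, contributing a unit is worthwhile iff 4.3 × (j's share) ≥ 1, i.e. iff j's share is at least 0.2326.
The only share above 0.2326 is Finn's 9/32, contributing 30; the remaining 7 contribute 0. Total contributed: 30.
The guild treasury pays out 4.3 × 30 = 129.00 in total (split across the unequal shares, but the aggregate is all that matters for the group sum).
The 7 free-riders keep 30 each, adding 210. Group total = 210 + 129.00 = 339.00.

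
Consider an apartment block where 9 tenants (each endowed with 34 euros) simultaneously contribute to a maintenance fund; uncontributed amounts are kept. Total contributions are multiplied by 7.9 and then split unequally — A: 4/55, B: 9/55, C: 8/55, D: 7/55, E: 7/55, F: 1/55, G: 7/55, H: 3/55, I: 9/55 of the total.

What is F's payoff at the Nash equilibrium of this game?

63.30 euros

A player with share s gets back 7.9·s per unit contributed, so full contribution is dominant for anyone with s > 1/7.9 = 0.1266 and zero contribution is dominant for anyone below.
B, C, D, E, G and I are above the threshold, contributing 34 each; the remaining 3 contribute 0. Total contributed: 204.
F keeps 34 and receives 7.9 × 204 × 1/55 = 29.30 from the maintenance fund, for a payoff of 63.30.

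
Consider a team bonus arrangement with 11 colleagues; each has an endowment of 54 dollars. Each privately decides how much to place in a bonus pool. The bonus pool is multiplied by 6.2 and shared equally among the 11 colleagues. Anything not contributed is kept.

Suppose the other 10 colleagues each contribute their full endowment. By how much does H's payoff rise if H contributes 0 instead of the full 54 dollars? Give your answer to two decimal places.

23.56 dollars

Switching from a contribution of 54 to 0 lets H keep an extra 54 dollars, but lowers the bonus pool by 54, which costs H their own share of that drop: 6.2/11 × 54 = 30.44.
Net gain = 54 − 30.44 = 23.56. The private return per contributed unit (0.5636) is below 1, so free-riding is indeed the best response regardless of what the others do.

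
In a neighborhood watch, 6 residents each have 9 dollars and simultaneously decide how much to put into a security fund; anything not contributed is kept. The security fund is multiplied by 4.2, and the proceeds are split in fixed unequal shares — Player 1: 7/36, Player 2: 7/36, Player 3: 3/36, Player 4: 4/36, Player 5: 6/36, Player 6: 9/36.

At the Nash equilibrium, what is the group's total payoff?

82.80 dollars

Each unit j contributes comes back to j as 4.2 × (j's share), so j prefers to contribute only if that share exceeds 1/4.2 = 0.2381; otherwise keeping the unit dominates.
Only Player 6 (9/36) clears that bar, contributing 9; the remaining 5 contribute 0. Total contributed: 9.
The security fund pays out 4.2 × 9 = 37.80 in total (split across the unequal shares, but the aggregate is all that matters for the group sum).
The 5 free-riders keep 9 each, adding 45. Group total = 45 + 37.80 = 82.80.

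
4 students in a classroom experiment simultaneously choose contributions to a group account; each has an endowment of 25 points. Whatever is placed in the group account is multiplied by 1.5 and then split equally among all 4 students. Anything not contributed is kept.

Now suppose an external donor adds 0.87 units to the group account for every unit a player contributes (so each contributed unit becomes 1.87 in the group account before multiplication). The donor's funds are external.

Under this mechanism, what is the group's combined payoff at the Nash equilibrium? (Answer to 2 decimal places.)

Even with the mechanism, each unit contributed returns only 1.5 × 1.87 / 4 = 0.7013 per unit of net cost, so contributing nothing is still dominant.
At the Nash equilibrium no one contributes; group total payoff = 4 × 25 = 100.

100.00 points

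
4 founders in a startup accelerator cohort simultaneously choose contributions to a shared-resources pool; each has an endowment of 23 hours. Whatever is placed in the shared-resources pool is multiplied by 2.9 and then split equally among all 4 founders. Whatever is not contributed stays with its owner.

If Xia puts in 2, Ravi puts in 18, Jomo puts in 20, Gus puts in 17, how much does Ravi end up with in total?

Total contributed: 2 + 18 + 20 + 17 = 57.
Each receives 2.9 × 57 / 4 = 41.33 from the shared-resources pool.
Ravi keeps 23 − 18 = 5, so Ravi's payoff is 5 + 41.33 = 46.33.

46.33 hours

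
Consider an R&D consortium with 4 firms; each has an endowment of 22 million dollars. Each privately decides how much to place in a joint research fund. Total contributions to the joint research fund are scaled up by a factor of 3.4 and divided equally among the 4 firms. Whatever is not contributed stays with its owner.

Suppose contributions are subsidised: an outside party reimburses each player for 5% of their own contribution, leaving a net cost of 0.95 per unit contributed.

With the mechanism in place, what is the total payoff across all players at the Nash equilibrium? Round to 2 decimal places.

88.00 million dollars

The effective private return is (3.4/4) / 0.95 = 0.8947, which is still under 1, so the mechanism doesn't change anyone's dominant strategy: zero contribution.
Everyone keeps their endowment and the group total is 4 × 22 = 88.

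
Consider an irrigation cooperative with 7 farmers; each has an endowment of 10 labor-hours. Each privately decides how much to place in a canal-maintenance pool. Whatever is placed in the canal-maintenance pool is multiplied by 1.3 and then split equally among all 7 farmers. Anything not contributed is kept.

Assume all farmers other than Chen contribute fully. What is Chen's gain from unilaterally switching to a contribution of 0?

8.14 labor-hours

Switching from a contribution of 10 to 0 lets Chen keep an extra 10 labor-hours, but lowers the canal-maintenance pool by 10, which costs Chen their own share of that drop: 1.3/7 × 10 = 1.86.
Net gain = 10 − 1.86 = 8.14. The private return per contributed unit (0.1857) is below 1, so free-riding is indeed the best response regardless of what the others do.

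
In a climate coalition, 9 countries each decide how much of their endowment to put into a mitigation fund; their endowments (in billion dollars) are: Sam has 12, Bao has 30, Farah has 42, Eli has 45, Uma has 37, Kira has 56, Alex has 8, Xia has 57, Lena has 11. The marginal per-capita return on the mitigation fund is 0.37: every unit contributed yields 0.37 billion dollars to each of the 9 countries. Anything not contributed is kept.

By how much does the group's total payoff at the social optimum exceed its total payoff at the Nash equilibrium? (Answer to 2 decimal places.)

694.34 billion dollars

The private return per contributed unit is 0.37 < 1 for everyone, so the Nash equilibrium is zero contribution and the group total is Σ E_j = 12 + 30 + 42 + 45 + 37 + 56 + 8 + 57 + 11 = 298.
Each contributed unit returns 3.330 to the group, so the social optimum is full contribution by everyone: group total = 3.330 × 298 = 992.34.
Efficiency loss = (3.330 − 1) × 298 = 694.34.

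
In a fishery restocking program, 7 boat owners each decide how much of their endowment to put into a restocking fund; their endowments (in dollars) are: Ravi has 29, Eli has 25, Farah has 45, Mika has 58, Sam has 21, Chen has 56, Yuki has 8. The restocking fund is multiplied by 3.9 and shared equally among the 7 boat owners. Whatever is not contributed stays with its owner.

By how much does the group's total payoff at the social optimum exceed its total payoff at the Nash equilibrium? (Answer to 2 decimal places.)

701.80 dollars

The private return per contributed unit is 3.9/7 = 0.5571 < 1 for every player regardless of endowment, so the Nash equilibrium is zero contribution and the group total is Σ E_j = 29 + 25 + 45 + 58 + 21 + 56 + 8 = 242.
Each contributed unit returns 3.900 to the group, so the social optimum is full contribution by everyone: group total = 3.900 × 242 = 943.80.
Efficiency loss = (3.900 − 1) × 242 = 701.80.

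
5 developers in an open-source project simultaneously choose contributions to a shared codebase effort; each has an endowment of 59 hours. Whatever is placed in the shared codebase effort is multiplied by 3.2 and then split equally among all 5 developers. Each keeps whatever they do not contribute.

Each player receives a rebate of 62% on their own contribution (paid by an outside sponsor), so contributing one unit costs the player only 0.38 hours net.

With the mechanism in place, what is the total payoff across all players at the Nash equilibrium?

1126.90 hours

The effective private return per unit is now (3.2/5) / 0.38 = 1.6842 > 1, so every player's dominant strategy flips to full contribution.
So the Nash equilibrium is full contribution by all 5; the group earns 5 × (59 × 0.62 + 3.2 × 59) = 1126.90.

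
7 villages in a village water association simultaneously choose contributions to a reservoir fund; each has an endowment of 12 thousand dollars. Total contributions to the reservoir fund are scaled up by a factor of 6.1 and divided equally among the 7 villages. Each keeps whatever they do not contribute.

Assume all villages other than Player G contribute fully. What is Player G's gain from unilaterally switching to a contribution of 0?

1.54 thousand dollars

Switching from a contribution of 12 to 0 lets Player G keep an extra 12 thousand dollars, but lowers the reservoir fund by 12, which costs Player G their own share of that drop: 6.1/7 × 12 = 10.46.
Net gain = 12 − 10.46 = 1.54. The private return per contributed unit (0.8714) is below 1, so free-riding is indeed the best response regardless of what the others do.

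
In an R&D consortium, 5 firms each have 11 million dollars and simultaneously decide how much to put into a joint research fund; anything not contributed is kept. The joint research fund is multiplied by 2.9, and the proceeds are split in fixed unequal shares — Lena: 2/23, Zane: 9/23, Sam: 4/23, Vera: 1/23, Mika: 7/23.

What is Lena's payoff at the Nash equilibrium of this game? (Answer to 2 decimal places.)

13.77 million dollars

For player j, contributing a unit is worthwhile iff 2.9 × (j's share) ≥ 1, i.e. iff j's share is at least 0.3448.
The only share above 0.3448 is Zane's 9/23, contributing 11; the remaining 4 contribute 0. Total contributed: 11.
Lena keeps 11 and receives 2.9 × 11 × 2/23 = 2.77 from the joint research fund, for a payoff of 13.77.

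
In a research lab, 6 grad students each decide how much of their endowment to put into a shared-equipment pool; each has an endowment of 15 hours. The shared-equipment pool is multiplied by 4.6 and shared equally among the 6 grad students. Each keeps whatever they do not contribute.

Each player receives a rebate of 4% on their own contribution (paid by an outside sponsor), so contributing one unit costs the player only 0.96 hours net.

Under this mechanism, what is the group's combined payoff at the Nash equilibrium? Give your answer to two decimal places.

With the mechanism, a contributed unit returns (4.6/6) / 0.96 = 0.7986 per unit of net cost — still below 1 — so contributing 0 remains dominant for every player.
Everyone keeps their endowment and the group total is 6 × 15 = 90.

90.00 hours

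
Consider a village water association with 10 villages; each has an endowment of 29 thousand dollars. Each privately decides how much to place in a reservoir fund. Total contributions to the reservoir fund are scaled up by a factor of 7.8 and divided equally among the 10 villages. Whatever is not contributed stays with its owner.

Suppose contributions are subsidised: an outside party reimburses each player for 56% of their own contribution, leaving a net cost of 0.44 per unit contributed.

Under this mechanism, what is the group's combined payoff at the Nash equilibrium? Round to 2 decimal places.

2424.40 thousand dollars

Under the mechanism each unit contributed yields (7.8/10) / 0.44 = 1.7727 back to its contributor per unit of net cost, which exceeds 1, making full contribution the dominant choice for everyone.
At the Nash equilibrium everyone contributes 29. Group total payoff = 10 × (29 × 0.56 + 7.8 × 29) = 2424.40.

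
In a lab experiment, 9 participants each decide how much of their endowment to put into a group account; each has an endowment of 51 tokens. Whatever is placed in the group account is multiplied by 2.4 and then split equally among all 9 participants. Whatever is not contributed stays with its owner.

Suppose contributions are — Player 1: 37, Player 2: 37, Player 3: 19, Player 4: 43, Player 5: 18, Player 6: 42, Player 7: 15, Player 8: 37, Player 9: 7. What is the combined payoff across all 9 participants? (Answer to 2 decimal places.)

816.00 tokens

Total contributed: 37 + 37 + 19 + 43 + 18 + 42 + 15 + 37 + 7 = 255; total kept: 9 × 51 − 255 = 204.
The group account pays out 2.4 × 255 = 612.00 in aggregate.
Group total = 204 + 612.00 = 816.00.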